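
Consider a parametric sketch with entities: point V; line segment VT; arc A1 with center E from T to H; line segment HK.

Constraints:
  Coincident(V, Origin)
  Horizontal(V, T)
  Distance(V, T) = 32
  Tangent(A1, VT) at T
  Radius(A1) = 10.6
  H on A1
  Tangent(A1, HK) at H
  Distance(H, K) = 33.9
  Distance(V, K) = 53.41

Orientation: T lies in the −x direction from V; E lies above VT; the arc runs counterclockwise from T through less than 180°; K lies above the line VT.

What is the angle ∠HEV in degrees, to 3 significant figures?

28.3°

Checks: V.y = 0.00, T.y = 0.00 ✓; |EH| = 10.60 ✓; ∠(EH, HK) = 90.00° ✓; |HK| = 33.90 ✓; |VK| = 53.41 ✓.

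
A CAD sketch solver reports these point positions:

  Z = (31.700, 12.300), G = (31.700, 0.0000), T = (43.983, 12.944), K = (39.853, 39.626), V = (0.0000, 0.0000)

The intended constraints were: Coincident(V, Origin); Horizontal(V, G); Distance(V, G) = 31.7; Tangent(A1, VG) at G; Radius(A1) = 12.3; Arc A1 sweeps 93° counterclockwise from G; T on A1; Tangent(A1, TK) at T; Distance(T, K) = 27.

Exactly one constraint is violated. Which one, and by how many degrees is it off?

Tangent(A1, TK) at T — off by 5.80°.

V = (0.00, 0.00) ✓; V.y = 0.00, G.y = 0.00 ✓; |VG| = 31.70 ✓; ∠(ZG, GV) = 90.00° ✓; |ZG| = 12.30 ✓; bearing(Z→T) − bearing(Z→G) = 93.00° ✓; |ZT| = 12.30 ✓; ∠(ZT, TK) = 84.20° ✗; |TK| = 27.00 ✓.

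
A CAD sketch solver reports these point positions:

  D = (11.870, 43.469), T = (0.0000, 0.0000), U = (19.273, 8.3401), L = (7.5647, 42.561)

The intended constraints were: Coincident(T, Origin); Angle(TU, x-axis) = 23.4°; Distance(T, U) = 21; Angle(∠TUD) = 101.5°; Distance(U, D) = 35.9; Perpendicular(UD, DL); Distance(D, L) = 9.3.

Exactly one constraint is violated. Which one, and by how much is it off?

Distance(D, L) = 9.3 — off by 4.90.

T = (0.00, 0.00) ✓; TU at 23.40° ✓; |TU| = 21.00 ✓; ∠TUD = 101.5° ✓; |UD| = 35.90 ✓; ∠(UD, DL) = 90.01° ✓; |DL| = 4.400 ✗.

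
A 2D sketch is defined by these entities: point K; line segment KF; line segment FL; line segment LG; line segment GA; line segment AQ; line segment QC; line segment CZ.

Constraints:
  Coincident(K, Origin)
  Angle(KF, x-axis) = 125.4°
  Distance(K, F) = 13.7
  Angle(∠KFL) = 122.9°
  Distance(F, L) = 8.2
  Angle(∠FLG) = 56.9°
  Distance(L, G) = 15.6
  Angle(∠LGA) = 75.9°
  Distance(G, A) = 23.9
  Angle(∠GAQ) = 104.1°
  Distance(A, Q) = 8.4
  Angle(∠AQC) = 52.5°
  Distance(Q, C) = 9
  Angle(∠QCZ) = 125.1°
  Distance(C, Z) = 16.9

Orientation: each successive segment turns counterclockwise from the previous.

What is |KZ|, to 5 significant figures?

11.379

K is at the origin; KF runs at 125.4° with length 13.7, so F = (-7.9362, 11.167). ∠KFL = 122.9° gives FL at -177.50° from the x-axis; with |FL| = 8.2, L = (-16.128, 10.810). ∠FLG = 56.9° gives LG at -54.400° from the x-axis; with |LG| = 15.6, G = (-7.0472, -1.8748). ∠LGA = 75.9° gives GA at 49.700° from the x-axis; with |GA| = 23.9, A = (8.4110, 16.353). ∠GAQ = 104.1° gives AQ at 125.60° from the x-axis; with |AQ| = 8.4, Q = (3.5212, 23.183). ∠AQC = 52.5° gives QC at -106.90° from the x-axis; with |QC| = 9.0, C = (0.90489, 14.572). ∠QCZ = 125.1° gives CZ at -52.000° from the x-axis; with |CZ| = 16.9, Z = (11.310, 1.2543). Then |KZ| = |Z − K| = 11.379.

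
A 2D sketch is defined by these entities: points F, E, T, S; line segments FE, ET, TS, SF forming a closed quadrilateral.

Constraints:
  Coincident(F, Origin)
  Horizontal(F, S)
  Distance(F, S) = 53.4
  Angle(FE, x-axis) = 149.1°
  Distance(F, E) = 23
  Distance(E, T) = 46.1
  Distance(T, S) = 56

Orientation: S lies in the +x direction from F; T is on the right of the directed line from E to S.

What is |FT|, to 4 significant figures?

27.75

F is at the origin; FS is horizontal with |FS| = 53.4 and S in +x, so S = (53.4, 0). FE runs at 149.1° with |FE| = 23.0, so E = (-19.74, 11.81). T is determined by |ET| = 46.1 and |TS| = 56.0 together: it lies at the intersection of circle(E, 46.1) and circle(S, 56.0). With |ES| = 74.08, the foot of the radical line on ES is 30.22 from E and the perpendicular offset is √(46.1² − 30.22²) = 34.81. Taking the right-of-ES solution: T = (4.547, -27.37).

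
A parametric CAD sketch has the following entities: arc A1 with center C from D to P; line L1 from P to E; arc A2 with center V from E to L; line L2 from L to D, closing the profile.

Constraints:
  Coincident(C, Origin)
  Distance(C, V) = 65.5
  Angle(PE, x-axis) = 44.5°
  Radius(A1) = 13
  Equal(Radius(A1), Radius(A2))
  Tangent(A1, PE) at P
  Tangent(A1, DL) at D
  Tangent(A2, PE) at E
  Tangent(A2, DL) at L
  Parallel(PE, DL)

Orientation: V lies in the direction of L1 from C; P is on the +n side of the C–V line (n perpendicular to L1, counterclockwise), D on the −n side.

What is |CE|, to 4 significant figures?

66.78

The slot axis is L1's direction at 44.5°, so u = (cos 44.5°, sin 44.5°) = (0.7133, 0.7009) and n = (−sin 44.5°, cos 44.5°) = (-0.7009, 0.7133). C is at the origin and V lies 65.5 along u from C, so V = 65.5·u = (46.72, 45.91). Tangency of A1 to both parallel lines with radius 13.0 puts P and D at C ± 13.0·n: P = (-9.112, 9.272), D = (9.112, -9.272). Equal radii place E and L the same way about V: E = V + 13.0·n = (37.61, 55.18), L = V − 13.0·n = (55.83, 36.64). Then |CE| = |E − C| = 66.78.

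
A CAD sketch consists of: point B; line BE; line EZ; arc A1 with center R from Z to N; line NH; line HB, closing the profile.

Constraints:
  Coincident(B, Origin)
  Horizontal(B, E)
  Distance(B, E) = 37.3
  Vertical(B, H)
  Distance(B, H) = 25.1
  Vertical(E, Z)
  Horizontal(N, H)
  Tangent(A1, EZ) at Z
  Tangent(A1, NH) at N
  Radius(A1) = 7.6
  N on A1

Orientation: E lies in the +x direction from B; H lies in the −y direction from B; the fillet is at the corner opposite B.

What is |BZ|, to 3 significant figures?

41.2

B is at the origin; B and E share the same y with |BE| = 37.3 and E on the +x side, so E = (37.3, 0.00). B and H share the same x with |BH| = 25.1 and H on the −y side, so H = (0.00, -25.1). The virtual corner opposite B is at (37.3, -25.1). A1 meets EZ tangentially, so RZ is at right angles to EZ and tangency of A1 to NH means the radius RN is perpendicular to NH, with radius 7.6, so the center R sits 7.6 in from both sides at R = (29.7, -17.5). That places the tangent points at Z = (37.3, -17.5) on EZ and N = (29.7, -25.1) on NH. Then |BZ| = |Z − B| = 41.2.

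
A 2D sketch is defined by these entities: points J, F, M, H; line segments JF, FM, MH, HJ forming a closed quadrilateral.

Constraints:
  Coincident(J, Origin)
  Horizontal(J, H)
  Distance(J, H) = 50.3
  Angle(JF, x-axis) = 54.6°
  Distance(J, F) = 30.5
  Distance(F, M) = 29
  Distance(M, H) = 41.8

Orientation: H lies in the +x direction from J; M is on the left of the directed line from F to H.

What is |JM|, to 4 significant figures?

58.51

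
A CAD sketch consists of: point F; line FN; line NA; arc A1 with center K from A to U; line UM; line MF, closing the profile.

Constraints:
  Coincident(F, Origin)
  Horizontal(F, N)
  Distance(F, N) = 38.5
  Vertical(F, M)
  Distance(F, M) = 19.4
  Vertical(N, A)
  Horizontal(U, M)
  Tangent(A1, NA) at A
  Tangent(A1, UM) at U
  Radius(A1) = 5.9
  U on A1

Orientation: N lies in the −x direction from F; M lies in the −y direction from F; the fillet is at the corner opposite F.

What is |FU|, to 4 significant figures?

37.94

The virtual corner opposite F is at (-38.50, -19.40). The tangent condition forces KA to be normal to NA and since A1 is tangent to UM there, KU ⟂ UM, with radius 5.9, so the center K sits 5.9 in from both sides at K = (-32.60, -13.50). That places the tangent points at A = (-38.50, -13.50) on NA and U = (-32.60, -19.40) on UM. Then |FU| = |U − F| = 37.94.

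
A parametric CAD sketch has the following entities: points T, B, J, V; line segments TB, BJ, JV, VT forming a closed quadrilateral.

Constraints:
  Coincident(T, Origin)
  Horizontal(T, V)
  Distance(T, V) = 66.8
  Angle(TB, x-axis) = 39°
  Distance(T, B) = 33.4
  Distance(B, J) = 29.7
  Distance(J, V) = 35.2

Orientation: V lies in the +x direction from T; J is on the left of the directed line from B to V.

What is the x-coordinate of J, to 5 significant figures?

53.338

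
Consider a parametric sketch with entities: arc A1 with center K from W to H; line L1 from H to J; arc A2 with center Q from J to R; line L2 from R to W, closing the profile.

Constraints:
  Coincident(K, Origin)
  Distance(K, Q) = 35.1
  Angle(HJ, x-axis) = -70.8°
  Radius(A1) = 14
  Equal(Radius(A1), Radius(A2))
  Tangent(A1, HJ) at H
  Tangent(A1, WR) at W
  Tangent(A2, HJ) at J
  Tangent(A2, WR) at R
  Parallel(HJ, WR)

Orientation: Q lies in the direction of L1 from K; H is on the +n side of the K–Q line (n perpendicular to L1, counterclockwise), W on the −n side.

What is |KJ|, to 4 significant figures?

37.79

The slot axis is L1's direction at -70.8°, so u = (cos -70.8°, sin -70.8°) = (0.3289, -0.9444) and n = (−sin -70.8°, cos -70.8°) = (0.9444, 0.3289). K is at the origin and Q lies 35.1 along u from K, so Q = 35.1·u = (11.54, -33.15). Tangency of A1 to both parallel lines with radius 14.0 puts H and W at K ± 14.0·n: H = (13.22, 4.604), W = (-13.22, -4.604). Equal radii place J and R the same way about Q: J = Q + 14.0·n = (24.76, -28.54), R = Q − 14.0·n = (-1.678, -37.75). Then |KJ| = |J − K| = 37.79.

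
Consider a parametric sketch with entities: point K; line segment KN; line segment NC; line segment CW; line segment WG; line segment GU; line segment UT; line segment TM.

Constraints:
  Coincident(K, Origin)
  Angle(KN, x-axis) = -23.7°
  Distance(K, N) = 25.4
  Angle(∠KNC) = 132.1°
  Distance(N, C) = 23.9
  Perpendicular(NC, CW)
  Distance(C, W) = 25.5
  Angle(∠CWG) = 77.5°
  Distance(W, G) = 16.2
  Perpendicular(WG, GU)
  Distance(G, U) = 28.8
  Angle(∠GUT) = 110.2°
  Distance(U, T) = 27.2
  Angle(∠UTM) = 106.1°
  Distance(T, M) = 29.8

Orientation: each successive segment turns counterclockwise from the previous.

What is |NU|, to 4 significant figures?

15.57

K is at the origin; KN runs at -23.7° with length 25.4, so N = (23.26, -10.21). ∠KNC = 132.1° gives NC at 24.20° from the x-axis; with |NC| = 23.9, C = (45.06, -0.4123). The perpendicularity gives CW at right angles to NC, so CW runs at 114.2°; with |CW| = 25.5, W = (34.60, 22.85). ∠CWG = 77.5° gives WG at -143.3° from the x-axis; with |WG| = 16.2, G = (21.62, 13.17). WG is perpendicular to GU, so GU runs at -53.30°; with |GU| = 28.8, U = (38.83, -9.926). Then |NU| = |U − N| = 15.57.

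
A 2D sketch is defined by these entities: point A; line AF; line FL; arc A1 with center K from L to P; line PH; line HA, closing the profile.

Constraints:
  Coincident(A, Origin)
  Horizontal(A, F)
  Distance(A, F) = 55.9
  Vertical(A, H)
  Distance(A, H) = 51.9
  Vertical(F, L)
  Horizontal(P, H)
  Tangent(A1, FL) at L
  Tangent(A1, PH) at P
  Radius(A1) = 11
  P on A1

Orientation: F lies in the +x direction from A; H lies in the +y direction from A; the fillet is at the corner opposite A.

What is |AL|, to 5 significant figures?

69.265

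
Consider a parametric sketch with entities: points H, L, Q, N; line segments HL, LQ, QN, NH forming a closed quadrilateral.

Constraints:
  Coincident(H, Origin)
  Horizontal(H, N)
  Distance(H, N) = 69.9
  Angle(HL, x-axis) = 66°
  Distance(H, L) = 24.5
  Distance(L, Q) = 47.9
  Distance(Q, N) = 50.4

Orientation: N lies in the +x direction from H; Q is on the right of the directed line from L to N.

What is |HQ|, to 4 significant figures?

34.08

Checks: |LQ| = 47.90 ✓; |QN| = 50.40 ✓.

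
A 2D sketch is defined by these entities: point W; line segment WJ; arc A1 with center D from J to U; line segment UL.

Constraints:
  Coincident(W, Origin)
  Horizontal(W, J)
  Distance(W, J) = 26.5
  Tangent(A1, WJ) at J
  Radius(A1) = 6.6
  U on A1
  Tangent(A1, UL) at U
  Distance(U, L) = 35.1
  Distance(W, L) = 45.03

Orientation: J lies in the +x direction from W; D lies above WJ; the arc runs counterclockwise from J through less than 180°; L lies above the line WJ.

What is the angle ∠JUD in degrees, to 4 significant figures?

32.78°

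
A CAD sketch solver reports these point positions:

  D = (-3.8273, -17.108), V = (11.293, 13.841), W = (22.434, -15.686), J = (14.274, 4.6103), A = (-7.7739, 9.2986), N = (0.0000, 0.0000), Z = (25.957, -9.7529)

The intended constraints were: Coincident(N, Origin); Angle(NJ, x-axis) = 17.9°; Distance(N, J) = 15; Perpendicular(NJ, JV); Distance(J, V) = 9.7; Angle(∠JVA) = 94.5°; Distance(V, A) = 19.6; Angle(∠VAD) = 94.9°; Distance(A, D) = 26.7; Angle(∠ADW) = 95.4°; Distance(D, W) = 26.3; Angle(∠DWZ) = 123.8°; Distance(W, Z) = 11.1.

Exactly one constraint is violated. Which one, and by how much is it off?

Distance(W, Z) = 11.1 — off by 4.20.

N = (0.00, 0.00) ✓; NJ at 17.90° ✓; |NJ| = 15.00 ✓; ∠(NJ, JV) = 90.00° ✓; |JV| = 9.700 ✓; ∠JVA = 94.50° ✓; |VA| = 19.60 ✓; ∠VAD = 94.90° ✓; |AD| = 26.70 ✓; ∠ADW = 95.40° ✓; |DW| = 26.30 ✓; ∠DWZ = 123.8° ✓; |WZ| = 6.900 ✗.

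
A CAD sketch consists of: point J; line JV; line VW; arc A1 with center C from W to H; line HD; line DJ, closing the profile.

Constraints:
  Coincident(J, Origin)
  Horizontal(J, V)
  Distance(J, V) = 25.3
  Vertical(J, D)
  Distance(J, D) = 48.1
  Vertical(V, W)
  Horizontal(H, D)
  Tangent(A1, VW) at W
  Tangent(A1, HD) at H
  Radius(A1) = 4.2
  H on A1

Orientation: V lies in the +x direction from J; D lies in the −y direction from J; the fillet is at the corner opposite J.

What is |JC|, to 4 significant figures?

48.71

JD is vertical with |JD| = 48.1 and D on the −y side, so D = (0.000, -48.10). The virtual corner opposite J is at (25.30, -48.10). Tangency of A1 to VW means the radius CW is perpendicular to VW and since A1 is tangent to HD there, CH ⟂ HD, with radius 4.2, so the center C sits 4.2 in from both sides at C = (21.10, -43.90). Then |JC| = |C − J| = 48.71.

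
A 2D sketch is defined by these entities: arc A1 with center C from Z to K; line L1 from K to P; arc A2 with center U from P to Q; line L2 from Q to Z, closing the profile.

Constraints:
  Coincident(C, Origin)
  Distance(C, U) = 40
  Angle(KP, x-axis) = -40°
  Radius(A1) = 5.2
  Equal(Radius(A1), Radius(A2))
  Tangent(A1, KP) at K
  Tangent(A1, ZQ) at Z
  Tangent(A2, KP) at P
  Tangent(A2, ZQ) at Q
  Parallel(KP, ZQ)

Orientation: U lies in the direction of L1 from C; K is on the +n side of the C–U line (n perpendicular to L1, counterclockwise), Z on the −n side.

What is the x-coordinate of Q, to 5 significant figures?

27.299

The slot axis is L1's direction at -40.0°, so u = (cos -40.0°, sin -40.0°) = (0.76604, -0.64279) and n = (−sin -40.0°, cos -40.0°) = (0.64279, 0.76604). C is at the origin and U lies 40.0 along u from C, so U = 40.0·u = (30.642, -25.712). Tangency of A1 to both parallel lines with radius 5.2 puts K and Z at C ± 5.2·n: K = (3.3425, 3.9834), Z = (-3.3425, -3.9834). Equal radii place P and Q the same way about U: P = U + 5.2·n = (33.984, -21.728), Q = U − 5.2·n = (27.299, -29.695). So Q.x = 27.299.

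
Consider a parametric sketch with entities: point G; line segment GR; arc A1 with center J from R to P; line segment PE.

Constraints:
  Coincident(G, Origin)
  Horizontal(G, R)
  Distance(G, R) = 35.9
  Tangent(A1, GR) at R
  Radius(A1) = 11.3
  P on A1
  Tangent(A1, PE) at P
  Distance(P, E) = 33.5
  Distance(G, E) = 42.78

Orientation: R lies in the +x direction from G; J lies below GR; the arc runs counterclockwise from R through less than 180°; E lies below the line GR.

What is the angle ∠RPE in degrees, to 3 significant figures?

144°

Checks: |JP| = 11.30 ✓; ∠(JP, PE) = 90.00° ✓; |PE| = 33.50 ✓; |GE| = 42.78 ✓.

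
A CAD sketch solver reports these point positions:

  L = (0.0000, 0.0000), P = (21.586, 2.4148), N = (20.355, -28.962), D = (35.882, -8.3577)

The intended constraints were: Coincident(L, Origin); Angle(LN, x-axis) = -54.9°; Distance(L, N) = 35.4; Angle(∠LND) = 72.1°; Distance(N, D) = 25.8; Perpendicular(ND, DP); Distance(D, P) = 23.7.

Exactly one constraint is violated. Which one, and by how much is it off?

Distance(D, P) = 23.7 — off by 5.80.

L = (0.00, 0.00) ✓; LN at -54.90° ✓; |LN| = 35.40 ✓; ∠LND = 72.10° ✓; |ND| = 25.80 ✓; ∠(ND, DP) = 90.00° ✓; |DP| = 17.90 ✗.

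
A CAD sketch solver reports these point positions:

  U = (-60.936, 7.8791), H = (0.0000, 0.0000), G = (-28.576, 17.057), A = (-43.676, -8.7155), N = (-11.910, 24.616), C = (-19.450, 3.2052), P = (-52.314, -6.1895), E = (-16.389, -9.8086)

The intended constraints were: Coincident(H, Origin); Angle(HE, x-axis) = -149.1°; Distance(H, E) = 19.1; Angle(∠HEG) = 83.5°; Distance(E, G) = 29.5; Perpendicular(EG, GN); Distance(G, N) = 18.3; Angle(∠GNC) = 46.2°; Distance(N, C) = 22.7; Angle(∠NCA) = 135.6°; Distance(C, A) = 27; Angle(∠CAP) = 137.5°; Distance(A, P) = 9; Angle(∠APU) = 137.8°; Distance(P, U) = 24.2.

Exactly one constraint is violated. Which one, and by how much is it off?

Distance(P, U) = 24.2 — off by 7.70.

H = (0.00, 0.00) ✓; HE at -149.1° ✓; |HE| = 19.10 ✓; ∠HEG = 83.50° ✓; |EG| = 29.50 ✓; ∠(EG, GN) = 90.00° ✓; |GN| = 18.30 ✓; ∠GNC = 46.20° ✓; |NC| = 22.70 ✓; ∠NCA = 135.6° ✓; |CA| = 27.00 ✓; ∠CAP = 137.5° ✓; |AP| = 9.000 ✓; ∠APU = 137.8° ✓; |PU| = 16.50 ✗.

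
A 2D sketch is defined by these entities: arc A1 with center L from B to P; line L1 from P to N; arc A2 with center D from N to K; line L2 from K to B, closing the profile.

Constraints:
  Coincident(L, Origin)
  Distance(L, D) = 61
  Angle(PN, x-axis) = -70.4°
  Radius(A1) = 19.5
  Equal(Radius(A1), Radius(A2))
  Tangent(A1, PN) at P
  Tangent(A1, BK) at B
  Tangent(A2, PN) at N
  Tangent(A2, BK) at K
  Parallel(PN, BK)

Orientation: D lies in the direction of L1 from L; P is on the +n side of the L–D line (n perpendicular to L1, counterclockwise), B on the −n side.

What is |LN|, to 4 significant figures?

64.04

Tangency of A1 to both parallel lines with radius 19.5 puts P and B at L ± 19.5·n: P = (18.37, 6.541), B = (-18.37, -6.541). Equal radii place N and K the same way about D: N = D + 19.5·n = (38.83, -50.92), K = D − 19.5·n = (2.092, -64.01). Then |LN| = |N − L| = 64.04.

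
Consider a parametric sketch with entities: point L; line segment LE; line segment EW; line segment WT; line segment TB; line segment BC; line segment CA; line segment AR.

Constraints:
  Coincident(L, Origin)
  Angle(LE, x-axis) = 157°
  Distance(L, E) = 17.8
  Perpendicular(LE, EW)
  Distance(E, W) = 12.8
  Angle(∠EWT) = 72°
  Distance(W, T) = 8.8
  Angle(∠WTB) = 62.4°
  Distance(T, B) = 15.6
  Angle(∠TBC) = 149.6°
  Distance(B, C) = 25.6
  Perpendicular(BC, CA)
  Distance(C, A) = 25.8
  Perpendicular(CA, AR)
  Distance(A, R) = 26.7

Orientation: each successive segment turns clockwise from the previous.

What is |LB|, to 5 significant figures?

20.593

L is at the origin; LE runs at 157.0° with length 17.8, so E = (-16.385, 6.9550). LE ⟂ EW, so EW runs at 67.000°; with |EW| = 12.8, W = (-11.384, 18.737). ∠EWT = 72.0° gives WT at -41.000° from the x-axis; with |WT| = 8.8, T = (-4.7422, 12.964). ∠WTB = 62.4° gives TB at -158.60° from the x-axis; with |TB| = 15.6, B = (-19.267, 7.2721). Then |LB| = |B − L| = 20.593.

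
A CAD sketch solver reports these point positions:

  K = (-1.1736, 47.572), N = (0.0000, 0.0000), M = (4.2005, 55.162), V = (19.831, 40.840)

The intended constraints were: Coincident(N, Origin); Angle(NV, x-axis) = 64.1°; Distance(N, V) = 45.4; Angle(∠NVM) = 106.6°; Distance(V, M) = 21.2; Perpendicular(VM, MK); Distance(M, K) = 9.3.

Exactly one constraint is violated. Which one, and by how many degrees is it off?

Perpendicular(VM, MK) — off by 7.20°.

N = (0.00, 0.00) ✓; NV at 64.10° ✓; |NV| = 45.40 ✓; ∠NVM = 106.6° ✓; |VM| = 21.20 ✓; ∠(VM, MK) = 97.20° ✗; |MK| = 9.300 ✓.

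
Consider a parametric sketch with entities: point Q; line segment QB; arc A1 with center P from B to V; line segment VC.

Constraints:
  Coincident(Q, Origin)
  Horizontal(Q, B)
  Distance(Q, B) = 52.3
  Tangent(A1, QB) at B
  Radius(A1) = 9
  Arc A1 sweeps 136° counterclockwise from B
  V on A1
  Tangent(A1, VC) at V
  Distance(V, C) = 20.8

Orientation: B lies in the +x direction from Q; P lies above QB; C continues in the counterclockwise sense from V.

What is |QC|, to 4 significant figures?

52.87

Q is at the origin; Q and B share the same y with |QB| = 52.3 and B on the +x side, so B = (52.30, 0.000). Tangency of A1 to QB means the radius PB is perpendicular to QB, so P = B + (0, 9) = (52.30, 9.000). On A1, B sits at bearing -90° from P; a 136° counterclockwise sweep puts V at bearing 46°, so V = P + 9.0·(cos 46°, sin 46°) = (58.55, 15.47). Since A1 is tangent to VC there, PV ⟂ VC, so VC runs along (−sin 46°, cos 46°); with |VC| = 20.8, C = (43.59, 29.92). Then |QC| = |C − Q| = 52.87.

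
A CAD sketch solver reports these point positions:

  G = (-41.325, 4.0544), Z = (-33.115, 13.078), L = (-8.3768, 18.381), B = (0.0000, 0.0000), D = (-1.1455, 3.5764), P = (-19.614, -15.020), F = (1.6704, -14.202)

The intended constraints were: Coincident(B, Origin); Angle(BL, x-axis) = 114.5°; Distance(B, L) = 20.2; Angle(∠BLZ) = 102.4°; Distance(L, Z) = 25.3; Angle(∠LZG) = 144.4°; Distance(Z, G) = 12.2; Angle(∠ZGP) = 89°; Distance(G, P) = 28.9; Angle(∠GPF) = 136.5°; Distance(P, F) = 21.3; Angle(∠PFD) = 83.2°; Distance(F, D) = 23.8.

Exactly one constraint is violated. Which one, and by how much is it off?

Distance(F, D) = 23.8 — off by 5.80.

B = (0.00, 0.00) ✓; BL at 114.5° ✓; |BL| = 20.20 ✓; ∠BLZ = 102.4° ✓; |LZ| = 25.30 ✓; ∠LZG = 144.4° ✓; |ZG| = 12.20 ✓; ∠ZGP = 89.00° ✓; |GP| = 28.90 ✓; ∠GPF = 136.5° ✓; |PF| = 21.30 ✓; ∠PFD = 83.20° ✓; |FD| = 18.00 ✗.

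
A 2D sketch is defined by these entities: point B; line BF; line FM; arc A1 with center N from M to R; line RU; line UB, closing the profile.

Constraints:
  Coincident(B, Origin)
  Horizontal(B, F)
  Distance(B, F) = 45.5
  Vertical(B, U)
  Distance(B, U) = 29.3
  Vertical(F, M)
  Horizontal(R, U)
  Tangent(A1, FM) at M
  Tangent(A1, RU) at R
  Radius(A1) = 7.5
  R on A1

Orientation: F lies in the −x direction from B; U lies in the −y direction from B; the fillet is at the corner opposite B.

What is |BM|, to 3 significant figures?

50.5

B is at the origin; BF is horizontal with |BF| = 45.5 and F on the −x side, so F = (-45.5, 0.00). BU is vertical with |BU| = 29.3 and U on the −y side, so U = (0.00, -29.3). The virtual corner opposite B is at (-45.5, -29.3). The tangent condition forces NM to be normal to FM and tangency of A1 to RU means the radius NR is perpendicular to RU, with radius 7.5, so the center N sits 7.5 in from both sides at N = (-38.0, -21.8). That places the tangent points at M = (-45.5, -21.8) on FM and R = (-38.0, -29.3) on RU. Then |BM| = |M − B| = 50.5.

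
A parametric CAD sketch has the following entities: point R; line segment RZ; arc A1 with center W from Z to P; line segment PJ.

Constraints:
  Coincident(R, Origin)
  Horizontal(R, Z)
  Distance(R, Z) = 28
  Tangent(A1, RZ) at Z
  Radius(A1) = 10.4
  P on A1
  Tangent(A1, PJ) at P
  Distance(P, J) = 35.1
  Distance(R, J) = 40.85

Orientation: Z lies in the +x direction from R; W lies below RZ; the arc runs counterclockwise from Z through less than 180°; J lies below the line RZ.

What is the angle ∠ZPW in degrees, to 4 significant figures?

54.40°

R is at the origin; R and Z share the same y with |RZ| = 28.0 and Z on the +x side, so Z = (28.00, 0.000). The tangent condition forces WZ to be normal to RZ, so W = Z + (0, -10.4) = (28.00, -10.40). Since WP ⟂ PJ (tangency), |WJ| = √(10.4² + 35.1²) = 36.61 regardless of where P sits on A1. So J lies on both circle(R, 40.85) and circle(W, 36.61); the below-RZ intersection is J = (6.840, -40.27). P is the foot of the tangent from J: P = (18.16, -7.047).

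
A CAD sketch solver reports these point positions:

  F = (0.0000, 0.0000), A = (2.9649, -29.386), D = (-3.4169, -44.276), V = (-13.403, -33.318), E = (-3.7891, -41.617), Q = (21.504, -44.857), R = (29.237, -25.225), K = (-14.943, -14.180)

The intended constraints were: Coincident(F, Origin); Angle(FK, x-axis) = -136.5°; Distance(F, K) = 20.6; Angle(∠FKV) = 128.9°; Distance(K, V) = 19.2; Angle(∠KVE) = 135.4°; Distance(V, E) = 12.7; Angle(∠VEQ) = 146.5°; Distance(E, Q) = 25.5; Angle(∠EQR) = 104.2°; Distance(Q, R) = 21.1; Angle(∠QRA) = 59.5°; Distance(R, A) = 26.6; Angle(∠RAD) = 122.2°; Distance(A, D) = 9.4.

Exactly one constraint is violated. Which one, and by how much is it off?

Distance(A, D) = 9.4 — off by 6.80.

F = (0.00, 0.00) ✓; FK at -136.5° ✓; |FK| = 20.60 ✓; ∠FKV = 128.9° ✓; |KV| = 19.20 ✓; ∠KVE = 135.4° ✓; |VE| = 12.70 ✓; ∠VEQ = 146.5° ✓; |EQ| = 25.50 ✓; ∠EQR = 104.2° ✓; |QR| = 21.10 ✓; ∠QRA = 59.50° ✓; |RA| = 26.60 ✓; ∠RAD = 122.2° ✓; |AD| = 16.20 ✗.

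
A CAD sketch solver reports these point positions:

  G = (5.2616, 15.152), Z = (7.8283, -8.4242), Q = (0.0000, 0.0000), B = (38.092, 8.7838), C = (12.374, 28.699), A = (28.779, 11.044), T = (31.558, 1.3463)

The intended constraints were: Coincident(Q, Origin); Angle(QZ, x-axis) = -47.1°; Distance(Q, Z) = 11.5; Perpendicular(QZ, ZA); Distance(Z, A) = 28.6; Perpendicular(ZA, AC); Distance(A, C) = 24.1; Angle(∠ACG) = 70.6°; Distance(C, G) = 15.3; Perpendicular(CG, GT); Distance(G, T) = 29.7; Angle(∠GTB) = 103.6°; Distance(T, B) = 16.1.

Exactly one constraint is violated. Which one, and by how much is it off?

Distance(T, B) = 16.1 — off by 6.20.

Q = (0.00, 0.00) ✓; QZ at -47.10° ✓; |QZ| = 11.50 ✓; ∠(QZ, ZA) = 90.00° ✓; |ZA| = 28.60 ✓; ∠(ZA, AC) = 90.00° ✓; |AC| = 24.10 ✓; ∠ACG = 70.60° ✓; |CG| = 15.30 ✓; ∠(CG, GT) = 90.00° ✓; |GT| = 29.70 ✓; ∠GTB = 103.6° ✓; |TB| = 9.900 ✗.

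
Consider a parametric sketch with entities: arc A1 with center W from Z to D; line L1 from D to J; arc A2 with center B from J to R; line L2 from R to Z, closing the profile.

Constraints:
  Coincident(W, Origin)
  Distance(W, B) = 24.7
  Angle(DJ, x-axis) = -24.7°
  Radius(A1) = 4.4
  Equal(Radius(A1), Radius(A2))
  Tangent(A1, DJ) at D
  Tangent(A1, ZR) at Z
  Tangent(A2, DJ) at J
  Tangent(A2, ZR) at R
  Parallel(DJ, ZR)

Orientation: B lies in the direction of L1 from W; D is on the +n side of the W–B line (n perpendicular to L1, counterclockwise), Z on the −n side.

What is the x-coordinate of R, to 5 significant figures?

20.602

The slot axis is L1's direction at -24.7°, so u = (cos -24.7°, sin -24.7°) = (0.90851, -0.41787) and n = (−sin -24.7°, cos -24.7°) = (0.41787, 0.90851). W is at the origin and B lies 24.7 along u from W, so B = 24.7·u = (22.440, -10.321). Tangency of A1 to both parallel lines with radius 4.4 puts D and Z at W ± 4.4·n: D = (1.8386, 3.9974), Z = (-1.8386, -3.9974). Equal radii place J and R the same way about B: J = B + 4.4·n = (24.279, -6.3239), R = B − 4.4·n = (20.602, -14.319). So R.x = 20.602.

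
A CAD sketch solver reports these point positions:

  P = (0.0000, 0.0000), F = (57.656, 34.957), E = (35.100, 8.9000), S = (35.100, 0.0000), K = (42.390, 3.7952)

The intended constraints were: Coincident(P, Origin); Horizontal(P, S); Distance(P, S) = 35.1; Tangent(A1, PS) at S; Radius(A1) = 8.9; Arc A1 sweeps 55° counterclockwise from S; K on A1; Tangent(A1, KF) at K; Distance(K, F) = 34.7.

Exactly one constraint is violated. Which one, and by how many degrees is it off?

Tangent(A1, KF) at K — off by 8.90°.

P = (0.00, 0.00) ✓; P.y = 0.00, S.y = 0.00 ✓; |PS| = 35.10 ✓; ∠(ES, SP) = 90.00° ✓; |ES| = 8.900 ✓; bearing(E→K) − bearing(E→S) = 55.00° ✓; |EK| = 8.900 ✓; ∠(EK, KF) = 81.10° ✗; |KF| = 34.70 ✓.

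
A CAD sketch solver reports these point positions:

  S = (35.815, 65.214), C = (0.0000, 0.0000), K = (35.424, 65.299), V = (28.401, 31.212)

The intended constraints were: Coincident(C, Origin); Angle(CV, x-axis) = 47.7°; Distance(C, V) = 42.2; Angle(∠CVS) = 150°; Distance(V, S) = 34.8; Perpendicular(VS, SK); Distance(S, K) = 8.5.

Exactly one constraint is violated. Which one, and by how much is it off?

Distance(S, K) = 8.5 — off by 8.10.

C = (0.00, 0.00) ✓; CV at 47.70° ✓; |CV| = 42.20 ✓; ∠CVS = 150.0° ✓; |VS| = 34.80 ✓; ∠(VS, SK) = 90.04° ✓; |SK| = 0.4001 ✗.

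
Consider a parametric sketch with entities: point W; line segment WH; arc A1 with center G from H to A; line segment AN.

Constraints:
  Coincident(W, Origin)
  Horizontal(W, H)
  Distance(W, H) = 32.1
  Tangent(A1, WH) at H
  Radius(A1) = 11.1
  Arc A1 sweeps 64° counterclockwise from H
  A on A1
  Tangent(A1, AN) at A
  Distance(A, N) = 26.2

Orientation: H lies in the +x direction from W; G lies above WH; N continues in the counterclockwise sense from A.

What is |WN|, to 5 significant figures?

61.285

W is at the origin; WH is horizontal with |WH| = 32.1 and H on the +x side, so H = (32.100, 0.0000). Tangency of A1 to WH means the radius GH is perpendicular to WH, so G = H + (0, 11.1) = (32.100, 11.100). On A1, H sits at bearing -90° from G; a 64° counterclockwise sweep puts A at bearing -26°, so A = G + 11.1·(cos -26°, sin -26°) = (42.077, 6.2341). The tangent condition forces GA to be normal to AN, so AN runs along (−sin -26°, cos -26°); with |AN| = 26.2, N = (53.562, 29.782). Then |WN| = |N − W| = 61.285.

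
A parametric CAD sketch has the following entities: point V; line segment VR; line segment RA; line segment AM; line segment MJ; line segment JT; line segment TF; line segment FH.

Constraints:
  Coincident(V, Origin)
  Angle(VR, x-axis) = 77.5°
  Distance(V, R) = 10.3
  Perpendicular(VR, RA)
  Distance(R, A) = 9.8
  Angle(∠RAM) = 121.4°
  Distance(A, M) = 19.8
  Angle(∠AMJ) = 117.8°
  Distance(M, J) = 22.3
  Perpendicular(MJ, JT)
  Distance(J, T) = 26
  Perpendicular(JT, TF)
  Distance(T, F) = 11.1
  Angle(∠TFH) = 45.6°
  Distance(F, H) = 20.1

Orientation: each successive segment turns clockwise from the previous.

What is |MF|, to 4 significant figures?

28.31

V is at the origin; VR runs at 77.5° with length 10.3, so R = (2.229, 10.06). VR is perpendicular to RA, so RA runs at -12.50°; with |RA| = 9.8, A = (11.80, 7.935). ∠RAM = 121.4° gives AM at -71.10° from the x-axis; with |AM| = 19.8, M = (18.21, -10.80). ∠AMJ = 117.8° gives MJ at -133.3° from the x-axis; with |MJ| = 22.3, J = (2.917, -27.03). MJ ⟂ JT, so JT runs at 136.7°; with |JT| = 26.0, T = (-16.01, -9.196). The perpendicularity gives TF at right angles to JT, so TF runs at 46.70°; with |TF| = 11.1, F = (-8.393, -1.118). Then |MF| = |F − M| = 28.31.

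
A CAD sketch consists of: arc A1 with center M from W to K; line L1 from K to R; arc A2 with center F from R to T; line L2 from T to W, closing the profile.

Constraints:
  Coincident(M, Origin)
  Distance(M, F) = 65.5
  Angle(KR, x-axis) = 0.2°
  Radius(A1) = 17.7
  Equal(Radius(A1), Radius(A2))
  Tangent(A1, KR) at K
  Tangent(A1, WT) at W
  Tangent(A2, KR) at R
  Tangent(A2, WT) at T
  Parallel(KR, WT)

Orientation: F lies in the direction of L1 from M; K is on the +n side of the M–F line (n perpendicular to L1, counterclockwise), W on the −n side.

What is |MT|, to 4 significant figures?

67.85

Tangency of A1 to both parallel lines with radius 17.7 puts K and W at M ± 17.7·n: K = (-0.06178, 17.70), W = (0.06178, -17.70). Equal radii place R and T the same way about F: R = F + 17.7·n = (65.44, 17.93), T = F − 17.7·n = (65.56, -17.47). Then |MT| = |T − M| = 67.85.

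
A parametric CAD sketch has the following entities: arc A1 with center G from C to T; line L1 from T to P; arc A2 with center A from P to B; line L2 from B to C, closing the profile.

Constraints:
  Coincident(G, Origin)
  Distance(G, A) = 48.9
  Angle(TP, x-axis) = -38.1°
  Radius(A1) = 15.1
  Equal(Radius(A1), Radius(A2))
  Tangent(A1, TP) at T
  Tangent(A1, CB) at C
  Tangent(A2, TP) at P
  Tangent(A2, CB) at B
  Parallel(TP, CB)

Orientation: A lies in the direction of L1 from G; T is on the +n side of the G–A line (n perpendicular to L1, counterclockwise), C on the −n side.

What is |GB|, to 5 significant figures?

51.178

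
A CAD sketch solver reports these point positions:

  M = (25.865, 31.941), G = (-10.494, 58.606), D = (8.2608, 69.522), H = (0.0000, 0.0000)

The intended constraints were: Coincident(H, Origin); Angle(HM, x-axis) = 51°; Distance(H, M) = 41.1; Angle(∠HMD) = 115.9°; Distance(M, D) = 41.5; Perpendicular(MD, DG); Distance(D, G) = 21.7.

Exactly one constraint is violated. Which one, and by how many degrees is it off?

Perpendicular(MD, DG) — off by 5.10°.

H = (0.00, 0.00) ✓; HM at 51.00° ✓; |HM| = 41.10 ✓; ∠HMD = 115.9° ✓; |MD| = 41.50 ✓; ∠(MD, DG) = 95.10° ✗; |DG| = 21.70 ✓.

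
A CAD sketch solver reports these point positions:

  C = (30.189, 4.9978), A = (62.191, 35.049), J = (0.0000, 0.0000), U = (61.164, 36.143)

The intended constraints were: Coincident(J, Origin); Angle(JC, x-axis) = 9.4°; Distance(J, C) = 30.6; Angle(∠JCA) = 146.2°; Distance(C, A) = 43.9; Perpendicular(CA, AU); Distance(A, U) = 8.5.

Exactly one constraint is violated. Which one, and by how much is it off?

Distance(A, U) = 8.5 — off by 7.00.

J = (0.00, 0.00) ✓; JC at 9.400° ✓; |JC| = 30.60 ✓; ∠JCA = 146.2° ✓; |CA| = 43.90 ✓; ∠(CA, AU) = 89.99° ✓; |AU| = 1.501 ✗.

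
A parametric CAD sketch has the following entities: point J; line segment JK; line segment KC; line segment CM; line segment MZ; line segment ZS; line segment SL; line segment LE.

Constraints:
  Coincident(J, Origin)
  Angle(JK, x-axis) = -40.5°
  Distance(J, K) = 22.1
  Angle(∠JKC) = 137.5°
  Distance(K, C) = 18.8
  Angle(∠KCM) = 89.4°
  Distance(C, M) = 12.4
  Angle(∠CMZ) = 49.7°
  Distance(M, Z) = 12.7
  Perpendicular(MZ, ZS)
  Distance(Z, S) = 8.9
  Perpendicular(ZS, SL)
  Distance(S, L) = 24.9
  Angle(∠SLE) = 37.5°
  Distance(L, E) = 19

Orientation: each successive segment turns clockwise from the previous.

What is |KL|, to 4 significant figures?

36.38

J is at the origin; JK runs at -40.5° with length 22.1, so K = (16.80, -14.35). ∠JKC = 137.5° gives KC at -83.00° from the x-axis; with |KC| = 18.8, C = (19.10, -33.01). ∠KCM = 89.4° gives CM at -173.6° from the x-axis; with |CM| = 12.4, M = (6.773, -34.39). ∠CMZ = 49.7° gives MZ at 56.10° from the x-axis; with |MZ| = 12.7, Z = (13.86, -23.85). MZ is perpendicular to ZS, so ZS runs at -33.90°; with |ZS| = 8.9, S = (21.24, -28.82). The perpendicularity gives SL at right angles to ZS, so SL runs at -123.9°; with |SL| = 24.9, L = (7.356, -49.48). Then |KL| = |L − K| = 36.38.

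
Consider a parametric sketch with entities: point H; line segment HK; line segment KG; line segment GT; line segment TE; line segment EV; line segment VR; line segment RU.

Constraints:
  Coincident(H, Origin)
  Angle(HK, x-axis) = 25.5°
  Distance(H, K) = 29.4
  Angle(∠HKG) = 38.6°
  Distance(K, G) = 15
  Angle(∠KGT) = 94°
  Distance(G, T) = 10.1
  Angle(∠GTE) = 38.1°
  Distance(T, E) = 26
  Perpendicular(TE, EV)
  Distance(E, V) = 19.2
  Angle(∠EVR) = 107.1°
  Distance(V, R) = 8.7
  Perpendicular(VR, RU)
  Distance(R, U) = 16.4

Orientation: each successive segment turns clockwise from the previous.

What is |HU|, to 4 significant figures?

24.67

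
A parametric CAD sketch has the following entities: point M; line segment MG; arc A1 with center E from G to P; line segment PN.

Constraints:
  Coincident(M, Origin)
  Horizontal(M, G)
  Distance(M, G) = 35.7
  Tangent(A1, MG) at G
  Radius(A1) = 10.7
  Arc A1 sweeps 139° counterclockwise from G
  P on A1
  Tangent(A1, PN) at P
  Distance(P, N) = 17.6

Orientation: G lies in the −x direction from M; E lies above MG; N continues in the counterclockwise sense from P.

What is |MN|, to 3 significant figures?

51.8

M is at the origin; MG is horizontal with |MG| = 35.7 and G on the −x side, so G = (-35.7, 0.00). The tangent condition forces EG to be normal to MG, so E = G + (0, 10.7) = (-35.7, 10.7). On A1, G sits at bearing -90° from E; a 139° counterclockwise sweep puts P at bearing 49°, so P = E + 10.7·(cos 49°, sin 49°) = (-28.7, 18.8). Tangency of A1 to PN means the radius EP is perpendicular to PN, so PN runs along (−sin 49°, cos 49°); with |PN| = 17.6, N = (-42.0, 30.3). Then |MN| = |N − M| = 51.8.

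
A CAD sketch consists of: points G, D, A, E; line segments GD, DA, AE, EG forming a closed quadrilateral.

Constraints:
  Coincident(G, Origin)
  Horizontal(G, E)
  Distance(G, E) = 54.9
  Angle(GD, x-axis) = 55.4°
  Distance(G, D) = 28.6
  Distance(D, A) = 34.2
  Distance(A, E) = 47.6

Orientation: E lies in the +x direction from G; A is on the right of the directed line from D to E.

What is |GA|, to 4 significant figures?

12.79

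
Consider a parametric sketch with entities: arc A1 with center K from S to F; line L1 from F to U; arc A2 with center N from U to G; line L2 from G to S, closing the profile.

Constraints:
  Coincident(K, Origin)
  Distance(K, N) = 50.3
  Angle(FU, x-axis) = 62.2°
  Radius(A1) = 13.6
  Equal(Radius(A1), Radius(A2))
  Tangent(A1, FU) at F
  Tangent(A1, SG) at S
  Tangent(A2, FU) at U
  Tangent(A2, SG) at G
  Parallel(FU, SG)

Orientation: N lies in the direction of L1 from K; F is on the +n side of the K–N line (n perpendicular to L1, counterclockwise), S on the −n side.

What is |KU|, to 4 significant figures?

52.11

The slot axis is L1's direction at 62.2°, so u = (cos 62.2°, sin 62.2°) = (0.4664, 0.8846) and n = (−sin 62.2°, cos 62.2°) = (-0.8846, 0.4664). K is at the origin and N lies 50.3 along u from K, so N = 50.3·u = (23.46, 44.49). Tangency of A1 to both parallel lines with radius 13.6 puts F and S at K ± 13.6·n: F = (-12.03, 6.343), S = (12.03, -6.343). Equal radii place U and G the same way about N: U = N + 13.6·n = (11.43, 50.84), G = N − 13.6·n = (35.49, 38.15). Then |KU| = |U − K| = 52.11.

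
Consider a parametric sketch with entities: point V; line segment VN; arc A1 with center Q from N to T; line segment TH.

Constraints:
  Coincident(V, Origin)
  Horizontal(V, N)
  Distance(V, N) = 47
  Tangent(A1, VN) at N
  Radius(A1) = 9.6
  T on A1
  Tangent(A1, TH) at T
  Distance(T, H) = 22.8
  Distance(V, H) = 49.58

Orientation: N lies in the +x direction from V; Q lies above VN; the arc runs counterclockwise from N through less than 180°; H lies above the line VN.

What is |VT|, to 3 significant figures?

56.2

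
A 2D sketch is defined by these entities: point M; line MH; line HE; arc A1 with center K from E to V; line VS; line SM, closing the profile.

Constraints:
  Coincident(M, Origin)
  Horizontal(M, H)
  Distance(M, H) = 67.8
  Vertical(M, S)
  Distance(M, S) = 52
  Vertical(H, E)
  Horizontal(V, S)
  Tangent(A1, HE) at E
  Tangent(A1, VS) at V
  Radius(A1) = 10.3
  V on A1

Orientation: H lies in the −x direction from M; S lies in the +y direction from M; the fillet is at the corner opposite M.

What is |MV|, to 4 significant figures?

77.53

M is at the origin; MH is horizontal with |MH| = 67.8 and H on the −x side, so H = (-67.80, 0.000). M and S share the same x with |MS| = 52.0 and S on the +y side, so S = (0.000, 52.00). The virtual corner opposite M is at (-67.80, 52.00). A1 meets HE tangentially, so KE is at right angles to HE and A1 meets VS tangentially, so KV is at right angles to VS, with radius 10.3, so the center K sits 10.3 in from both sides at K = (-57.50, 41.70). That places the tangent points at E = (-67.80, 41.70) on HE and V = (-57.50, 52.00) on VS. Then |MV| = |V − M| = 77.53.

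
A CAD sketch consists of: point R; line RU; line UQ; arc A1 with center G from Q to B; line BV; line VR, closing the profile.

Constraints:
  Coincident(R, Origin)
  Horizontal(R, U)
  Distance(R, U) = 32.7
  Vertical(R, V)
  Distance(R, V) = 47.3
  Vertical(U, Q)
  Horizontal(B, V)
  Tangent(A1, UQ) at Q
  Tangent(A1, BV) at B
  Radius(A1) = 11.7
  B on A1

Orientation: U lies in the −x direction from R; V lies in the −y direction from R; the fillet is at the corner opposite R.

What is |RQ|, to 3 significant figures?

48.3

The virtual corner opposite R is at (-32.7, -47.3). Since A1 is tangent to UQ there, GQ ⟂ UQ and since A1 is tangent to BV there, GB ⟂ BV, with radius 11.7, so the center G sits 11.7 in from both sides at G = (-21.0, -35.6). That places the tangent points at Q = (-32.7, -35.6) on UQ and B = (-21.0, -47.3) on BV. Then |RQ| = |Q − R| = 48.3.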